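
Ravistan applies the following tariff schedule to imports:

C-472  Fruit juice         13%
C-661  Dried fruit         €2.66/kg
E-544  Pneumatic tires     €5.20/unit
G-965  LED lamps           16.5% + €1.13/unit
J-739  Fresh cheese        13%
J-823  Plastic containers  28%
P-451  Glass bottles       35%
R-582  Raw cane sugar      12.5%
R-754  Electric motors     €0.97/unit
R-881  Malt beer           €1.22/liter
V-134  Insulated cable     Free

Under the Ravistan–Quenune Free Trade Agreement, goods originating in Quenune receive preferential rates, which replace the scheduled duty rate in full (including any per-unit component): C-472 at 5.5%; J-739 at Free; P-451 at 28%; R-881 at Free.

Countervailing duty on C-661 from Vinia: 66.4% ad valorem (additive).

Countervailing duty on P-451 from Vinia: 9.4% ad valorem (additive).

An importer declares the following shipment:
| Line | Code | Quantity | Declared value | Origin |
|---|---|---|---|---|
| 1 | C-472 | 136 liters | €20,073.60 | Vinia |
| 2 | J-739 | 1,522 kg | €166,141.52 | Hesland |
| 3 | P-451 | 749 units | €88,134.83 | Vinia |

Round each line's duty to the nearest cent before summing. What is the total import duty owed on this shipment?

€63,339.83

Line 1 (C-472, Vinia, 136 liters, €20,073.60):
Base rate for C-472 is 13%.
C-472 has an FTA preferential rate, but origin Vinia is not Quenune; base rate stands.
Duty = €20,073.60 × 13% = €2,609.57.
Line 2 (J-739, Hesland, 1,522 kg, €166,141.52):
Base rate for J-739 is 13%.
J-739 has an FTA preferential rate, but origin Hesland is not Quenune; base rate stands.
Duty = €166,141.52 × 13% = €21,598.40.
Line 3 (P-451, Vinia, 749 units, €88,134.83):
Base rate for P-451 is 35%.
P-451 has an FTA preferential rate, but origin Vinia is not Quenune; base rate stands.
Additional duty on P-451 from Vinia: +9.4%. Applied ad valorem rate: 35% + 9.4% = 44.4%.
Duty = €88,134.83 × 44.4% = €39,131.86.
Total = €2,609.57 + €21,598.40 + €39,131.86 = €63,339.83.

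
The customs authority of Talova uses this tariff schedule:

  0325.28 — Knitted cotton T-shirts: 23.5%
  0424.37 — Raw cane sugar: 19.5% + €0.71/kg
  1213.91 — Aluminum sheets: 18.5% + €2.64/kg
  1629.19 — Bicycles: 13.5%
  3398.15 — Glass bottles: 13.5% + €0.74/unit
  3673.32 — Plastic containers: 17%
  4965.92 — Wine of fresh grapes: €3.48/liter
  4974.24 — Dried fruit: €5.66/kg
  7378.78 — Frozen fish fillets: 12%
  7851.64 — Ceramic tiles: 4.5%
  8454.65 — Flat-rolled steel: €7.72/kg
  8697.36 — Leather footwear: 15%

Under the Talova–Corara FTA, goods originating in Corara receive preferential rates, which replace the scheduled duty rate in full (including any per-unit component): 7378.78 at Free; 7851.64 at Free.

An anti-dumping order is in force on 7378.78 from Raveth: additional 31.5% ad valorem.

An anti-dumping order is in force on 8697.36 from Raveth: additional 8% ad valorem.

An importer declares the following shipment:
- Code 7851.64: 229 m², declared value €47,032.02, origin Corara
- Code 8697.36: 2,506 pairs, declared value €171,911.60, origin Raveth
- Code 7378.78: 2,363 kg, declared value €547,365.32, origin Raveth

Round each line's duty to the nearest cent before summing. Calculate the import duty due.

€277,643.58

Line 1 (7851.64, Corara, 229 m², €47,032.02):
Base rate for 7851.64 is 4.5%.
Origin Corara qualifies under the Talova–Corara agreement and 7851.64 is covered: preferential rate Free applies instead.
Duty = €47,032.02 × 0% = €0.00.
Line 2 (8697.36, Raveth, 2,506 pairs, €171,911.60):
Base rate for 8697.36 is 15%.
Additional duty on 8697.36 from Raveth: +8%. Applied ad valorem rate: 15% + 8% = 23%.
Duty = €171,911.60 × 23% = €39,539.67.
Line 3 (7378.78, Raveth, 2,363 kg, €547,365.32):
Base rate for 7378.78 is 12%.
7378.78 has an FTA preferential rate, but origin Raveth is not Corara; base rate stands.
Additional duty on 7378.78 from Raveth: +31.5%. Applied ad valorem rate: 12% + 31.5% = 43.5%.
Duty = €547,365.32 × 43.5% = €238,103.91.
Total = €0.00 + €39,539.67 + €238,103.91 = €277,643.58.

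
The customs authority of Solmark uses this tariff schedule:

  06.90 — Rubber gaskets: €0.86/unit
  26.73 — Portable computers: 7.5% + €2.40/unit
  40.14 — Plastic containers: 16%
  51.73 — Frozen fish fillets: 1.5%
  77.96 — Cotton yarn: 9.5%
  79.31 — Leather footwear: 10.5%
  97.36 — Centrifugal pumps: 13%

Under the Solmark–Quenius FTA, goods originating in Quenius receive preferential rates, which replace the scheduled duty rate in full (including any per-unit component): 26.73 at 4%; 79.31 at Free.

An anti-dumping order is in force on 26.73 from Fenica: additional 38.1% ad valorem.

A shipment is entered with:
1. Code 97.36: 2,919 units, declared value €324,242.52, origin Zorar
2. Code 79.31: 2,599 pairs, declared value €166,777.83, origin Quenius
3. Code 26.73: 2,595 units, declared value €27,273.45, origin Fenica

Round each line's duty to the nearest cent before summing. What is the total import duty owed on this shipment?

€60,816.22

Line 1 (97.36, Zorar, 2,919 units, €324,242.52):
Base rate for 97.36 is 13%.
Duty = €324,242.52 × 13% = €42,151.53.
Line 2 (79.31, Quenius, 2,599 pairs, €166,777.83):
Base rate for 79.31 is 10.5%.
Origin Quenius qualifies under the Solmark–Quenius agreement and 79.31 is covered: preferential rate Free applies instead.
Duty = €166,777.83 × 0% = €0.00.
Line 3 (26.73, Fenica, 2,595 units, €27,273.45):
Base rate for 26.73 is 7.5% + €2.40/unit.
26.73 has an FTA preferential rate, but origin Fenica is not Quenius; base rate stands.
Additional duty on 26.73 from Fenica: +38.1%. Applied ad valorem rate: 7.5% + 38.1% = 45.6%.
Duty = €27,273.45 × 45.6% + 2,595 × €2.40 = €18,664.69.
Total = €42,151.53 + €0.00 + €18,664.69 = €60,816.22.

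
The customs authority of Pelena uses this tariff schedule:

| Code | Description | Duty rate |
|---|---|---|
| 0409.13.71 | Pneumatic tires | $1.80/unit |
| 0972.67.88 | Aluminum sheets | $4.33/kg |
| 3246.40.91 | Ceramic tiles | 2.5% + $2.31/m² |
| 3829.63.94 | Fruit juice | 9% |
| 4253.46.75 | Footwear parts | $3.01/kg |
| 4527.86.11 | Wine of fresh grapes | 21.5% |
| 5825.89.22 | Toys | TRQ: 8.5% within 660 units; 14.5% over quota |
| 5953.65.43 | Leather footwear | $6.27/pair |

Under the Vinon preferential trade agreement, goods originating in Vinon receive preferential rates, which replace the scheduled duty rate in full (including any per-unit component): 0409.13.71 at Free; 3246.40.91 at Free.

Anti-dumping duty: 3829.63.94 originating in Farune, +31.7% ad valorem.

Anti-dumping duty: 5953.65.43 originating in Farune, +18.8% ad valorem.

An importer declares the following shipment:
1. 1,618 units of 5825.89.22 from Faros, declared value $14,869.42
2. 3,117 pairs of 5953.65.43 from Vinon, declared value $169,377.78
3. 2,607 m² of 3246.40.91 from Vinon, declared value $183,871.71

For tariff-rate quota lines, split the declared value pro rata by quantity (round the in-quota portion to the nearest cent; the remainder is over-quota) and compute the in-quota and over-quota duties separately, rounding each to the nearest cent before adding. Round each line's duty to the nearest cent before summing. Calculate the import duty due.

Line 1 (5825.89.22, Faros, 1,618 units, $14,869.42):
Code 5825.89.22 is under a tariff-rate quota (threshold 660 units). In-quota: 660 units at 8.5%; over-quota: 958 units at 14.5%.
Pro-rata value split: in-quota = $14,869.42 × 660/1,618 = $6,065.40; over-quota = $14,869.42 − $6,065.40 = $8,804.02.
In-quota duty = $6,065.40 × 8.5% = $515.56. Over-quota duty = $8,804.02 × 14.5% = $1,276.58.
Line duty = $515.56 + $1,276.58 = $1,792.14.
Line 2 (5953.65.43, Vinon, 3,117 pairs, $169,377.78):
Base rate for 5953.65.43 is $6.27/pair.
Origin Vinon is the FTA partner but 5953.65.43 is not on the preference list; base rate stands.
The additional-duty order on 5953.65.43 targets Farune, not Vinon; it does not apply.
Duty = 3,117 × $6.27 = $19,543.59.
Line 3 (3246.40.91, Vinon, 2,607 m², $183,871.71):
Base rate for 3246.40.91 is 2.5% + $2.31/m².
Origin Vinon qualifies under the Pelena–Vinon agreement and 3246.40.91 is covered: preferential rate Free applies instead.
Duty = $183,871.71 × 0% = $0.00.
Total = $1,792.14 + $19,543.59 + $0.00 = $21,335.73.

$21,335.73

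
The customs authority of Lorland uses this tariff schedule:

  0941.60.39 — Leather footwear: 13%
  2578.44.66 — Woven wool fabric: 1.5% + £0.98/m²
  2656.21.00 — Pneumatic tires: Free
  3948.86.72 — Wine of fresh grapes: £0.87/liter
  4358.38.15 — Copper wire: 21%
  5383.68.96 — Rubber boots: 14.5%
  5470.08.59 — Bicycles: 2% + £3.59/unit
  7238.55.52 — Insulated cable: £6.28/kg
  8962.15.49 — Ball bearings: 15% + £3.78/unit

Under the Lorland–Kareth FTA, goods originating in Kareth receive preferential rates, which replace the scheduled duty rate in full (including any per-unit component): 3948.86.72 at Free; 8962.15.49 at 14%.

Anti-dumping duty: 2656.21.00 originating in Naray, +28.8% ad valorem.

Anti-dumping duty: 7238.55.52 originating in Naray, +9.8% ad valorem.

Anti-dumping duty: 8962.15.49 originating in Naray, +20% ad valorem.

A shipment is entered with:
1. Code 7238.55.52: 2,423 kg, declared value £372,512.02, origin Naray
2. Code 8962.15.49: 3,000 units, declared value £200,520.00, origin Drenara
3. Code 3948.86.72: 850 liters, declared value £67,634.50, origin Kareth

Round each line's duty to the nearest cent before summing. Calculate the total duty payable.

£93,140.62

Line 1 (7238.55.52, Naray, 2,423 kg, £372,512.02):
Base rate for 7238.55.52 is £6.28/kg.
Additional duty on 7238.55.52 from Naray: +9.8% ad valorem. Applied ad valorem rate = 9.8%.
Duty = £372,512.02 × 9.8% + 2,423 × £6.28 = £51,722.62.
Line 2 (8962.15.49, Drenara, 3,000 units, £200,520.00):
Base rate for 8962.15.49 is 15% + £3.78/unit.
8962.15.49 has an FTA preferential rate, but origin Drenara is not Kareth; base rate stands.
The additional-duty order on 8962.15.49 targets Naray, not Drenara; it does not apply.
Duty = £200,520.00 × 15% + 3,000 × £3.78 = £41,418.00.
Line 3 (3948.86.72, Kareth, 850 liters, £67,634.50):
Base rate for 3948.86.72 is £0.87/liter.
Origin Kareth qualifies under the Lorland–Kareth agreement and 3948.86.72 is covered: preferential rate Free applies instead.
Duty = £67,634.50 × 0% = £0.00.
Total = £51,722.62 + £41,418.00 + £0.00 = £93,140.62.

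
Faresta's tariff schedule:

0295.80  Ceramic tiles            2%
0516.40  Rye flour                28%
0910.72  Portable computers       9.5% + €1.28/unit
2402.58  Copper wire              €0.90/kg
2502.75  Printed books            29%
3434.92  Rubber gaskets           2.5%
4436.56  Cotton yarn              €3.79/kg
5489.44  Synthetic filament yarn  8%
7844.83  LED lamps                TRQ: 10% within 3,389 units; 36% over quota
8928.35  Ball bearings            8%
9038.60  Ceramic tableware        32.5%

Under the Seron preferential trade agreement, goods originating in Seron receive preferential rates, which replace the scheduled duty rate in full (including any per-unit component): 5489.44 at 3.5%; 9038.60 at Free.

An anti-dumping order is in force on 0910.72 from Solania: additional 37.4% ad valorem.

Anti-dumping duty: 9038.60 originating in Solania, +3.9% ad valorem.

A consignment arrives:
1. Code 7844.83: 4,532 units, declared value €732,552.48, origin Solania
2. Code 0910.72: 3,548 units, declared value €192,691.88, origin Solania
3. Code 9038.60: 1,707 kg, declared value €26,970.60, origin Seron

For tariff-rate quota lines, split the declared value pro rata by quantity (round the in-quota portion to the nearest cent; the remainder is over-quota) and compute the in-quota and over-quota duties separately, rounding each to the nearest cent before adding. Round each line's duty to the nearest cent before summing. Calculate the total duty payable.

Line 1 (7844.83, Solania, 4,532 units, €732,552.48):
Code 7844.83 is under a tariff-rate quota (threshold 3,389 units). In-quota: 3,389 units at 10%; over-quota: 1,143 units at 36%.
Pro-rata value split: in-quota = €732,552.48 × 3,389/4,532 = €547,797.96; over-quota = €732,552.48 − €547,797.96 = €184,754.52.
In-quota duty = €547,797.96 × 10% = €54,779.80. Over-quota duty = €184,754.52 × 36% = €66,511.63.
Line duty = €54,779.80 + €66,511.63 = €121,291.43.
Line 2 (0910.72, Solania, 3,548 units, €192,691.88):
Base rate for 0910.72 is 9.5% + €1.28/unit.
Additional duty on 0910.72 from Solania: +37.4%. Applied ad valorem rate: 9.5% + 37.4% = 46.9%.
Duty = €192,691.88 × 46.9% + 3,548 × €1.28 = €94,913.93.
Line 3 (9038.60, Seron, 1,707 kg, €26,970.60):
Base rate for 9038.60 is 32.5%.
Origin Seron qualifies under the Faresta–Seron agreement and 9038.60 is covered: preferential rate Free applies instead.
The additional-duty order on 9038.60 targets Solania, not Seron; it does not apply.
Duty = €26,970.60 × 0% = €0.00.
Total = €121,291.43 + €94,913.93 + €0.00 = €216,205.36.

€216,205.36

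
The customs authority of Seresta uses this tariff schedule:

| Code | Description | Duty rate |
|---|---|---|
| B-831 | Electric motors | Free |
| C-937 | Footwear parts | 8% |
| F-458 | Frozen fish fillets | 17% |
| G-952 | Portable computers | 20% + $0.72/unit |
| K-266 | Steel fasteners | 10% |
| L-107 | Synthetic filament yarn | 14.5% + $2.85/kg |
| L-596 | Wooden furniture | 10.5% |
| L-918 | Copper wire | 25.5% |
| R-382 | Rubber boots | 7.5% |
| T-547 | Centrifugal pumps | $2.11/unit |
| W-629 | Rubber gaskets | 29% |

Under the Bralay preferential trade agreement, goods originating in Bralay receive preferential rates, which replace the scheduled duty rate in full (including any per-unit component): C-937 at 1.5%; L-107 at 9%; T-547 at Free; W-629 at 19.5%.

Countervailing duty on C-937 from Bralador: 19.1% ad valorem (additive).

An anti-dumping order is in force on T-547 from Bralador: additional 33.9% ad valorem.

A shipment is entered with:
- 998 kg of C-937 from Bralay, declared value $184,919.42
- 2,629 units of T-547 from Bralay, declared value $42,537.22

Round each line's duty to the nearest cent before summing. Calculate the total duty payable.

Line 1 (C-937, Bralay, 998 kg, $184,919.42):
Base rate for C-937 is 8%.
Origin Bralay qualifies under the Seresta–Bralay agreement and C-937 is covered: preferential rate 1.5% applies instead.
The additional-duty order on C-937 targets Bralador, not Bralay; it does not apply.
Duty = $184,919.42 × 1.5% = $2,773.79.
Line 2 (T-547, Bralay, 2,629 units, $42,537.22):
Base rate for T-547 is $2.11/unit.
Origin Bralay qualifies under the Seresta–Bralay agreement and T-547 is covered: preferential rate Free applies instead.
The additional-duty order on T-547 targets Bralador, not Bralay; it does not apply.
Duty = $42,537.22 × 0% = $0.00.
Total = $2,773.79 + $0.00 = $2,773.79.

$2,773.79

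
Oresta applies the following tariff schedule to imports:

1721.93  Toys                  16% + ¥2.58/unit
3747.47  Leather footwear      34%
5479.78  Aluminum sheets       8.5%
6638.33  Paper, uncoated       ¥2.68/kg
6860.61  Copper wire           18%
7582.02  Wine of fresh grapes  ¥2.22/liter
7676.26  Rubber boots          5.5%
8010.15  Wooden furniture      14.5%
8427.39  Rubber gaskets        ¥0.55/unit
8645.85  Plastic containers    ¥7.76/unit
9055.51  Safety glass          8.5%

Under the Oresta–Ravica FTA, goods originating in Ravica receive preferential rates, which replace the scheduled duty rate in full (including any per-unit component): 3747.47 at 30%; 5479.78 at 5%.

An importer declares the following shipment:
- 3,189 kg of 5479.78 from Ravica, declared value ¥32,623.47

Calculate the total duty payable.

Line 1 (5479.78, Ravica, 3,189 kg, ¥32,623.47):
Base rate for 5479.78 is 8.5%.
Origin Ravica qualifies under the Oresta–Ravica agreement and 5479.78 is covered: preferential rate 5% applies instead.
Duty = ¥32,623.47 × 5% = ¥1,631.17.

¥1,631.17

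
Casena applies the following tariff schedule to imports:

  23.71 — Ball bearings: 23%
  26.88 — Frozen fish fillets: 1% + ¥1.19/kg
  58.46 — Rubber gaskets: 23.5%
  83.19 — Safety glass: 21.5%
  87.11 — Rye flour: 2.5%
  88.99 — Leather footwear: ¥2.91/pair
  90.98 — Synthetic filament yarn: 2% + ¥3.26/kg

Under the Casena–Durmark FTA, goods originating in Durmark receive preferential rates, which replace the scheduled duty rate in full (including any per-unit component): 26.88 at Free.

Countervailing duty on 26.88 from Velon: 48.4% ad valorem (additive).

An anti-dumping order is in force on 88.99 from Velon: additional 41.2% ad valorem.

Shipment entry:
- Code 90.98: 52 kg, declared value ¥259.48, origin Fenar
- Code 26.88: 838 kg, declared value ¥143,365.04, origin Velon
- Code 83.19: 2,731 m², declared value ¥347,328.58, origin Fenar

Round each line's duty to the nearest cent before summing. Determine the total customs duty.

¥146,669.90

Line 1 (90.98, Fenar, 52 kg, ¥259.48):
Base rate for 90.98 is 2% + ¥3.26/kg.
Duty = ¥259.48 × 2% + 52 × ¥3.26 = ¥174.71.
Line 2 (26.88, Velon, 838 kg, ¥143,365.04):
Base rate for 26.88 is 1% + ¥1.19/kg.
26.88 has an FTA preferential rate, but origin Velon is not Durmark; base rate stands.
Additional duty on 26.88 from Velon: +48.4%. Applied ad valorem rate: 1% + 48.4% = 49.4%.
Duty = ¥143,365.04 × 49.4% + 838 × ¥1.19 = ¥71,819.55.
Line 3 (83.19, Fenar, 2,731 m², ¥347,328.58):
Base rate for 83.19 is 21.5%.
Duty = ¥347,328.58 × 21.5% = ¥74,675.64.
Total = ¥174.71 + ¥71,819.55 + ¥74,675.64 = ¥146,669.90.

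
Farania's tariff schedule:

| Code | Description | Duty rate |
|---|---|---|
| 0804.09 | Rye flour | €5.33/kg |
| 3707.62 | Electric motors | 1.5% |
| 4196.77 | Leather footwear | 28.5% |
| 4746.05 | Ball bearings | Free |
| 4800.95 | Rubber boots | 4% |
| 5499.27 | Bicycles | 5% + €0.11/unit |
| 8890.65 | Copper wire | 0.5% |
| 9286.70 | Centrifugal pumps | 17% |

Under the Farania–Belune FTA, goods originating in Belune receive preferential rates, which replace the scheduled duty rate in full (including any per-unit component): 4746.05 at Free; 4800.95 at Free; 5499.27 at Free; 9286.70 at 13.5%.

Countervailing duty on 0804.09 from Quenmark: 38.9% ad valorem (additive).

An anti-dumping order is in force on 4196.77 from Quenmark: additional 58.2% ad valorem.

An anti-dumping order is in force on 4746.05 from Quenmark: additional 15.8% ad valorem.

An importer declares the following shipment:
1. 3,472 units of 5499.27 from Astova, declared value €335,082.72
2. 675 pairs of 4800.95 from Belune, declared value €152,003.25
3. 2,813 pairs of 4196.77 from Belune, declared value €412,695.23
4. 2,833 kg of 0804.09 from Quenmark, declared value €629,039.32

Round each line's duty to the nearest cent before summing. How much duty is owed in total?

€394,550.39

Line 1 (5499.27, Astova, 3,472 units, €335,082.72):
Base rate for 5499.27 is 5% + €0.11/unit.
5499.27 has an FTA preferential rate, but origin Astova is not Belune; base rate stands.
Duty = €335,082.72 × 5% + 3,472 × €0.11 = €17,136.06.
Line 2 (4800.95, Belune, 675 pairs, €152,003.25):
Base rate for 4800.95 is 4%.
Origin Belune qualifies under the Farania–Belune agreement and 4800.95 is covered: preferential rate Free applies instead.
Duty = €152,003.25 × 0% = €0.00.
Line 3 (4196.77, Belune, 2,813 pairs, €412,695.23):
Base rate for 4196.77 is 28.5%.
Origin Belune is the FTA partner but 4196.77 is not on the preference list; base rate stands.
The additional-duty order on 4196.77 targets Quenmark, not Belune; it does not apply.
Duty = €412,695.23 × 28.5% = €117,618.14.
Line 4 (0804.09, Quenmark, 2,833 kg, €629,039.32):
Base rate for 0804.09 is €5.33/kg.
Additional duty on 0804.09 from Quenmark: +38.9% ad valorem. Applied ad valorem rate = 38.9%.
Duty = €629,039.32 × 38.9% + 2,833 × €5.33 = €259,796.19.
Total = €17,136.06 + €0.00 + €117,618.14 + €259,796.19 = €394,550.39.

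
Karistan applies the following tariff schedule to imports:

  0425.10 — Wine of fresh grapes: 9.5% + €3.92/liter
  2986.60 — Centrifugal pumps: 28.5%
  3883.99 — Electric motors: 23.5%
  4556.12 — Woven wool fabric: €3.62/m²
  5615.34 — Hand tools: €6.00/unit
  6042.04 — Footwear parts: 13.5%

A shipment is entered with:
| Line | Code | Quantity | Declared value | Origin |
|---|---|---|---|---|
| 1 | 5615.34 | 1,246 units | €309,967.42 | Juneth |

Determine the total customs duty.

Line 1 (5615.34, Juneth, 1,246 units, €309,967.42):
Base rate for 5615.34 is €6.00/unit.
Duty = 1,246 × €6.00 = €7,476.00.

€7,476.00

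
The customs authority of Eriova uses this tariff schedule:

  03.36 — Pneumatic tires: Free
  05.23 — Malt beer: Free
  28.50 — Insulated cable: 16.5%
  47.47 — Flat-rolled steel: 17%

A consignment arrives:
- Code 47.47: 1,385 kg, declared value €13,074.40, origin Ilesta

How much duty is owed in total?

Line 1 (47.47, Ilesta, 1,385 kg, €13,074.40):
Base rate for 47.47 is 17%.
Duty = €13,074.40 × 17% = €2,222.65.

€2,222.65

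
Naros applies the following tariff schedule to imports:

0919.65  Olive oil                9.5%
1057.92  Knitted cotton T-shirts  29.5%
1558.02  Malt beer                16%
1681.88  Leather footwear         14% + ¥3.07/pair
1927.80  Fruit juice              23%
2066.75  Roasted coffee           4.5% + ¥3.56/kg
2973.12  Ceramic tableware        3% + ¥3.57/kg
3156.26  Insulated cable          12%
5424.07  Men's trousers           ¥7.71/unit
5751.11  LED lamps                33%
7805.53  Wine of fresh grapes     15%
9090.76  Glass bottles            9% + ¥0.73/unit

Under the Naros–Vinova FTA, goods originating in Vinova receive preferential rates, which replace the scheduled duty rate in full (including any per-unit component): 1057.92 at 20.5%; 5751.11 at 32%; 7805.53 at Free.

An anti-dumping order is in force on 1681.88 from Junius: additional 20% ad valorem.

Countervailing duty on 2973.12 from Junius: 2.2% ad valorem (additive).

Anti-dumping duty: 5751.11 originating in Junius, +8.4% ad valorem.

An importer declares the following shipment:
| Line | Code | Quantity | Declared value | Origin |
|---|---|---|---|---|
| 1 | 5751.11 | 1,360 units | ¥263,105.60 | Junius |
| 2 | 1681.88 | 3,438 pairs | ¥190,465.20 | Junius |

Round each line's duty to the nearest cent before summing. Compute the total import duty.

¥184,238.55

Line 1 (5751.11, Junius, 1,360 units, ¥263,105.60):
Base rate for 5751.11 is 33%.
5751.11 has an FTA preferential rate, but origin Junius is not Vinova; base rate stands.
Additional duty on 5751.11 from Junius: +8.4%. Applied ad valorem rate: 33% + 8.4% = 41.4%.
Duty = ¥263,105.60 × 41.4% = ¥108,925.72.
Line 2 (1681.88, Junius, 3,438 pairs, ¥190,465.20):
Base rate for 1681.88 is 14% + ¥3.07/pair.
Additional duty on 1681.88 from Junius: +20%. Applied ad valorem rate: 14% + 20% = 34%.
Duty = ¥190,465.20 × 34% + 3,438 × ¥3.07 = ¥75,312.83.
Total = ¥108,925.72 + ¥75,312.83 = ¥184,238.55.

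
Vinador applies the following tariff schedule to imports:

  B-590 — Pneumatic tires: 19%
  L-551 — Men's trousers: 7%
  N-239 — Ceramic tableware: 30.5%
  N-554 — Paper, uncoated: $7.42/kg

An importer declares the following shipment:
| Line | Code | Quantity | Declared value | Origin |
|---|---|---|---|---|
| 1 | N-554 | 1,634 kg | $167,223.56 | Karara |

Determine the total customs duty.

$12,124.28

Line 1 (N-554, Karara, 1,634 kg, $167,223.56):
Base rate for N-554 is $7.42/kg.
Duty = 1,634 × $7.42 = $12,124.28.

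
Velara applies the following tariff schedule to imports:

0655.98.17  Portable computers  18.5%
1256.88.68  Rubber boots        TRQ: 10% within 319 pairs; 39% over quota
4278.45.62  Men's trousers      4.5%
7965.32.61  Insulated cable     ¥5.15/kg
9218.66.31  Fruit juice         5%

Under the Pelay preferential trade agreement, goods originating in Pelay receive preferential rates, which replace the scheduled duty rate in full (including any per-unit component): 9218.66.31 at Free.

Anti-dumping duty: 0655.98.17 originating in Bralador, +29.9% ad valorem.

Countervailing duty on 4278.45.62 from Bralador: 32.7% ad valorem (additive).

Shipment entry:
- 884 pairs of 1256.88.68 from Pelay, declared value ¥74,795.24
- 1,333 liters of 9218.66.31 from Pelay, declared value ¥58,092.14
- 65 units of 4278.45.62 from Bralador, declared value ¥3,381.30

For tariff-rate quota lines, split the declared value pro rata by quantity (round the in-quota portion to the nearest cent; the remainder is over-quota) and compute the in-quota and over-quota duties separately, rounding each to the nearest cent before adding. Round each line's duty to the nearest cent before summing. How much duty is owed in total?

¥22,600.71

Line 1 (1256.88.68, Pelay, 884 pairs, ¥74,795.24):
Code 1256.88.68 is under a tariff-rate quota (threshold 319 pairs). In-quota: 319 pairs at 10%; over-quota: 565 pairs at 39%.
Pro-rata value split: in-quota = ¥74,795.24 × 319/884 = ¥26,990.59; over-quota = ¥74,795.24 − ¥26,990.59 = ¥47,804.65.
In-quota duty = ¥26,990.59 × 10% = ¥2,699.06. Over-quota duty = ¥47,804.65 × 39% = ¥18,643.81.
Line duty = ¥2,699.06 + ¥18,643.81 = ¥21,342.87.
Line 2 (9218.66.31, Pelay, 1,333 liters, ¥58,092.14):
Base rate for 9218.66.31 is 5%.
Origin Pelay qualifies under the Velara–Pelay agreement and 9218.66.31 is covered: preferential rate Free applies instead.
Duty = ¥58,092.14 × 0% = ¥0.00.
Line 3 (4278.45.62, Bralador, 65 units, ¥3,381.30):
Base rate for 4278.45.62 is 4.5%.
Additional duty on 4278.45.62 from Bralador: +32.7%. Applied ad valorem rate: 4.5% + 32.7% = 37.2%.
Duty = ¥3,381.30 × 37.2% = ¥1,257.84.
Total = ¥21,342.87 + ¥0.00 + ¥1,257.84 = ¥22,600.71.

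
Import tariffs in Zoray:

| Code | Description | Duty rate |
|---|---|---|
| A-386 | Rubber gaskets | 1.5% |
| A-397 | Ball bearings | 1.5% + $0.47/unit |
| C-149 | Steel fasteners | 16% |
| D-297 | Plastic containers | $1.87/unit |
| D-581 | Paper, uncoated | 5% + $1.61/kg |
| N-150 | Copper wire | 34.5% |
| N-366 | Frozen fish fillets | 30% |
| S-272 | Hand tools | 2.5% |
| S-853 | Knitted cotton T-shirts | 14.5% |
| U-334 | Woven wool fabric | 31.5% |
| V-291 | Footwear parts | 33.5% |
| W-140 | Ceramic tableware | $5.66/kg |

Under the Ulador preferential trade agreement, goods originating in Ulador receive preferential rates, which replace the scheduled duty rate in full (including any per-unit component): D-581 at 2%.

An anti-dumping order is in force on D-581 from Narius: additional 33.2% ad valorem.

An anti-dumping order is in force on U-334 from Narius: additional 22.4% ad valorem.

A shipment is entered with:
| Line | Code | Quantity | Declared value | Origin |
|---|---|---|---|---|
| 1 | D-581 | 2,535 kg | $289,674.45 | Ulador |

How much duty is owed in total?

Line 1 (D-581, Ulador, 2,535 kg, $289,674.45):
Base rate for D-581 is 5% + $1.61/kg.
Origin Ulador qualifies under the Zoray–Ulador agreement and D-581 is covered: preferential rate 2% applies instead.
The additional-duty order on D-581 targets Narius, not Ulador; it does not apply.
Duty = $289,674.45 × 2% = $5,793.49.

$5,793.49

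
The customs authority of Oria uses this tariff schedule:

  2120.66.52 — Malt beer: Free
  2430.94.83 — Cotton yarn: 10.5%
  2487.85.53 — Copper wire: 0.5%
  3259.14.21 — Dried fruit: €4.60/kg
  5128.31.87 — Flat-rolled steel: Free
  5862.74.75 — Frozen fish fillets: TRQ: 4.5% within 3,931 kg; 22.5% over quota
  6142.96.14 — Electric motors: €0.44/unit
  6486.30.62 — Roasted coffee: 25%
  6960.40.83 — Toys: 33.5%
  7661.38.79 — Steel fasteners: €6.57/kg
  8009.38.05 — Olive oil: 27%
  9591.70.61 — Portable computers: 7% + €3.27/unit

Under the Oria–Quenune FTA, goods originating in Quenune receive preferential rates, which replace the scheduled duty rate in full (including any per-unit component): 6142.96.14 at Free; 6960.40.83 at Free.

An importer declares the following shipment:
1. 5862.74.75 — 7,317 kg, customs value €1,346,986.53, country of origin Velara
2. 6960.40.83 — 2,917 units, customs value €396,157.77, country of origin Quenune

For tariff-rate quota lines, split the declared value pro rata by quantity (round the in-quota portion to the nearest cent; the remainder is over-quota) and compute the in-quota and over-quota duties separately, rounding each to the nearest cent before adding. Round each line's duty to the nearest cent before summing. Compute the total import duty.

Line 1 (5862.74.75, Velara, 7,317 kg, €1,346,986.53):
Code 5862.74.75 is under a tariff-rate quota (threshold 3,931 kg). In-quota: 3,931 kg at 4.5%; over-quota: 3,386 kg at 22.5%.
Pro-rata value split: in-quota = €1,346,986.53 × 3,931/7,317 = €723,657.79; over-quota = €1,346,986.53 − €723,657.79 = €623,328.74.
In-quota duty = €723,657.79 × 4.5% = €32,564.60. Over-quota duty = €623,328.74 × 22.5% = €140,248.97.
Line duty = €32,564.60 + €140,248.97 = €172,813.57.
Line 2 (6960.40.83, Quenune, 2,917 units, €396,157.77):
Base rate for 6960.40.83 is 33.5%.
Origin Quenune qualifies under the Oria–Quenune agreement and 6960.40.83 is covered: preferential rate Free applies instead.
Duty = €396,157.77 × 0% = €0.00.
Total = €172,813.57 + €0.00 = €172,813.57.

€172,813.57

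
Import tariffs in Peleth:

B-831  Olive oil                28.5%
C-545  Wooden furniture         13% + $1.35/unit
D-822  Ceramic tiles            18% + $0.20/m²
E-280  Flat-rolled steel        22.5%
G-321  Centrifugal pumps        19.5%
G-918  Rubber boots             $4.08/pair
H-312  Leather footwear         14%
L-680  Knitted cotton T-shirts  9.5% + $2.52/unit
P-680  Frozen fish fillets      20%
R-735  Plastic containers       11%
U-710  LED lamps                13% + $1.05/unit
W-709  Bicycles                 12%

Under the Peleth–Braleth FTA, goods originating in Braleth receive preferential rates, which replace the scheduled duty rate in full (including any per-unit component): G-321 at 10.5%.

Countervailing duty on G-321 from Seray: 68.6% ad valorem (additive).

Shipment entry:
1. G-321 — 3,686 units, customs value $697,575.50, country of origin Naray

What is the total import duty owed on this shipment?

Line 1 (G-321, Naray, 3,686 units, $697,575.50):
Base rate for G-321 is 19.5%.
G-321 has an FTA preferential rate, but origin Naray is not Braleth; base rate stands.
The additional-duty order on G-321 targets Seray, not Naray; it does not apply.
Duty = $697,575.50 × 19.5% = $136,027.22.

$136,027.22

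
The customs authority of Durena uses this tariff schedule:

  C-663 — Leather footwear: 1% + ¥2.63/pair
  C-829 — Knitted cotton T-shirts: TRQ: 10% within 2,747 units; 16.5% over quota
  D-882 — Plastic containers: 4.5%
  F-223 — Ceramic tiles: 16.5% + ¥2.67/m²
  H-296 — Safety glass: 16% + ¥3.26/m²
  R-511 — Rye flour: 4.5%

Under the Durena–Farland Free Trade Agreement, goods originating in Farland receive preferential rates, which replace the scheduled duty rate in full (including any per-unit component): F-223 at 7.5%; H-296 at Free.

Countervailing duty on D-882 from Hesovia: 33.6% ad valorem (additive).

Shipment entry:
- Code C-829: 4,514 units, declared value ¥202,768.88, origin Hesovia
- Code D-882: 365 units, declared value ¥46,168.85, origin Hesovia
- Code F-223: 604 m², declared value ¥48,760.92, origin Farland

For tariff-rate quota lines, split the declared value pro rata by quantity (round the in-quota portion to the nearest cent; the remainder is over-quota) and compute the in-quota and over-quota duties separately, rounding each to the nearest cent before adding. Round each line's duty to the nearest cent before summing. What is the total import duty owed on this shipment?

Line 1 (C-829, Hesovia, 4,514 units, ¥202,768.88):
Code C-829 is under a tariff-rate quota (threshold 2,747 units). In-quota: 2,747 units at 10%; over-quota: 1,767 units at 16.5%.
Pro-rata value split: in-quota = ¥202,768.88 × 2,747/4,514 = ¥123,395.24; over-quota = ¥202,768.88 − ¥123,395.24 = ¥79,373.64.
In-quota duty = ¥123,395.24 × 10% = ¥12,339.52. Over-quota duty = ¥79,373.64 × 16.5% = ¥13,096.65.
Line duty = ¥12,339.52 + ¥13,096.65 = ¥25,436.17.
Line 2 (D-882, Hesovia, 365 units, ¥46,168.85):
Base rate for D-882 is 4.5%.
Additional duty on D-882 from Hesovia: +33.6%. Applied ad valorem rate: 4.5% + 33.6% = 38.1%.
Duty = ¥46,168.85 × 38.1% = ¥17,590.33.
Line 3 (F-223, Farland, 604 m², ¥48,760.92):
Base rate for F-223 is 16.5% + ¥2.67/m².
Origin Farland qualifies under the Durena–Farland agreement and F-223 is covered: preferential rate 7.5% applies instead.
Duty = ¥48,760.92 × 7.5% = ¥3,657.07.
Total = ¥25,436.17 + ¥17,590.33 + ¥3,657.07 = ¥46,683.57.

¥46,683.57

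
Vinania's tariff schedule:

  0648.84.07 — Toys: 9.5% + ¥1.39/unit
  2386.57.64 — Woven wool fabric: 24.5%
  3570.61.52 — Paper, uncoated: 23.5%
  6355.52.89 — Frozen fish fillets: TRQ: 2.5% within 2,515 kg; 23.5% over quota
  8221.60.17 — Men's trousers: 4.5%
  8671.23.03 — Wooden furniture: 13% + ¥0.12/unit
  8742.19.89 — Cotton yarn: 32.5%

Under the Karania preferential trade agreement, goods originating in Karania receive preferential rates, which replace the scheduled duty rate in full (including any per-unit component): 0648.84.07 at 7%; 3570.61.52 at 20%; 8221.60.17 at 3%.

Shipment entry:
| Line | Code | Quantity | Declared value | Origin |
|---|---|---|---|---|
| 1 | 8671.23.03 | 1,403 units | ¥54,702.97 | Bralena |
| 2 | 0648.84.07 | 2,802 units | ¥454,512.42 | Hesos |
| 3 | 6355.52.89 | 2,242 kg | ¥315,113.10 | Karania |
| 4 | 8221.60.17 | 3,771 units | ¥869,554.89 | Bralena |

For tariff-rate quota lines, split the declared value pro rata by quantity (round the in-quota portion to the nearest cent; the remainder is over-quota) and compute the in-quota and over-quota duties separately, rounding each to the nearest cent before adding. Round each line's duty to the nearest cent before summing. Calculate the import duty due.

Line 1 (8671.23.03, Bralena, 1,403 units, ¥54,702.97):
Base rate for 8671.23.03 is 13% + ¥0.12/unit.
Duty = ¥54,702.97 × 13% + 1,403 × ¥0.12 = ¥7,279.75.
Line 2 (0648.84.07, Hesos, 2,802 units, ¥454,512.42):
Base rate for 0648.84.07 is 9.5% + ¥1.39/unit.
0648.84.07 has an FTA preferential rate, but origin Hesos is not Karania; base rate stands.
Duty = ¥454,512.42 × 9.5% + 2,802 × ¥1.39 = ¥47,073.46.
Line 3 (6355.52.89, Karania, 2,242 kg, ¥315,113.10):
Code 6355.52.89 is under a tariff-rate quota (threshold 2,515 kg). Quantity 2,242 kg is within the quota, so the in-quota rate 2.5% applies to the full value.
Duty = ¥315,113.10 × 2.5% = ¥7,877.83.
Line 4 (8221.60.17, Bralena, 3,771 units, ¥869,554.89):
Base rate for 8221.60.17 is 4.5%.
8221.60.17 has an FTA preferential rate, but origin Bralena is not Karania; base rate stands.
Duty = ¥869,554.89 × 4.5% = ¥39,129.97.
Total = ¥7,279.75 + ¥47,073.46 + ¥7,877.83 + ¥39,129.97 = ¥101,361.01.

¥101,361.01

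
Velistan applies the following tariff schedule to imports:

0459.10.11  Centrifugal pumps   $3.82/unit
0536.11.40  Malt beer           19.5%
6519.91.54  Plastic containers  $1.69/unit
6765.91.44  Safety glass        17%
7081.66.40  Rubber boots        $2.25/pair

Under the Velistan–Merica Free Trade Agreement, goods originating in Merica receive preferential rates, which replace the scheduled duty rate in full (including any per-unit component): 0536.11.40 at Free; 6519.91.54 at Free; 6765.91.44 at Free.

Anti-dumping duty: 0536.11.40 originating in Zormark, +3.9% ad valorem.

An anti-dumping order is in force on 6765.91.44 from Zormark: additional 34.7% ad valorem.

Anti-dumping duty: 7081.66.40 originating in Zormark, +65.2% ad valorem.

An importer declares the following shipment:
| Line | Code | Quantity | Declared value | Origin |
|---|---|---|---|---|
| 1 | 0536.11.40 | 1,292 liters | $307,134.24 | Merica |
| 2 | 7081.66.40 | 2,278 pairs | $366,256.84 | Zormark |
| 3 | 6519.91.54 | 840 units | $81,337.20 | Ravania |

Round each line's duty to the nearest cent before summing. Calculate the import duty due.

$245,344.56

Line 1 (0536.11.40, Merica, 1,292 liters, $307,134.24):
Base rate for 0536.11.40 is 19.5%.
Origin Merica qualifies under the Velistan–Merica agreement and 0536.11.40 is covered: preferential rate Free applies instead.
The additional-duty order on 0536.11.40 targets Zormark, not Merica; it does not apply.
Duty = $307,134.24 × 0% = $0.00.
Line 2 (7081.66.40, Zormark, 2,278 pairs, $366,256.84):
Base rate for 7081.66.40 is $2.25/pair.
Additional duty on 7081.66.40 from Zormark: +65.2% ad valorem. Applied ad valorem rate = 65.2%.
Duty = $366,256.84 × 65.2% + 2,278 × $2.25 = $243,924.96.
Line 3 (6519.91.54, Ravania, 840 units, $81,337.20):
Base rate for 6519.91.54 is $1.69/unit.
6519.91.54 has an FTA preferential rate, but origin Ravania is not Merica; base rate stands.
Duty = 840 × $1.69 = $1,419.60.
Total = $0.00 + $243,924.96 + $1,419.60 = $245,344.56.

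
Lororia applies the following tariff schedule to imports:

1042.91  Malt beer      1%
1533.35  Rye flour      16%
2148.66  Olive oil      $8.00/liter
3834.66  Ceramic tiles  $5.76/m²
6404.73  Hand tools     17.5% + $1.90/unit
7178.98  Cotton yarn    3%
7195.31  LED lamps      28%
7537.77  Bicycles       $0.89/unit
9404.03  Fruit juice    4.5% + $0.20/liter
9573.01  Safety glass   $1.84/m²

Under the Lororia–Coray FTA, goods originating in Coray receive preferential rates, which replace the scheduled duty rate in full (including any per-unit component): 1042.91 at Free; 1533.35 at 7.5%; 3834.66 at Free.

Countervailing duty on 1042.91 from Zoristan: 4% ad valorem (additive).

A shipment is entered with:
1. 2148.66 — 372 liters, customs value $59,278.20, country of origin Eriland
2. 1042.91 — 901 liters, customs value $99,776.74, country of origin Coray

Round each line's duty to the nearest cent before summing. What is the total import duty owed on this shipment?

$2,976.00

Line 1 (2148.66, Eriland, 372 liters, $59,278.20):
Base rate for 2148.66 is $8.00/liter.
Duty = 372 × $8.00 = $2,976.00.
Line 2 (1042.91, Coray, 901 liters, $99,776.74):
Base rate for 1042.91 is 1%.
Origin Coray qualifies under the Lororia–Coray agreement and 1042.91 is covered: preferential rate Free applies instead.
The additional-duty order on 1042.91 targets Zoristan, not Coray; it does not apply.
Duty = $99,776.74 × 0% = $0.00.
Total = $2,976.00 + $0.00 = $2,976.00.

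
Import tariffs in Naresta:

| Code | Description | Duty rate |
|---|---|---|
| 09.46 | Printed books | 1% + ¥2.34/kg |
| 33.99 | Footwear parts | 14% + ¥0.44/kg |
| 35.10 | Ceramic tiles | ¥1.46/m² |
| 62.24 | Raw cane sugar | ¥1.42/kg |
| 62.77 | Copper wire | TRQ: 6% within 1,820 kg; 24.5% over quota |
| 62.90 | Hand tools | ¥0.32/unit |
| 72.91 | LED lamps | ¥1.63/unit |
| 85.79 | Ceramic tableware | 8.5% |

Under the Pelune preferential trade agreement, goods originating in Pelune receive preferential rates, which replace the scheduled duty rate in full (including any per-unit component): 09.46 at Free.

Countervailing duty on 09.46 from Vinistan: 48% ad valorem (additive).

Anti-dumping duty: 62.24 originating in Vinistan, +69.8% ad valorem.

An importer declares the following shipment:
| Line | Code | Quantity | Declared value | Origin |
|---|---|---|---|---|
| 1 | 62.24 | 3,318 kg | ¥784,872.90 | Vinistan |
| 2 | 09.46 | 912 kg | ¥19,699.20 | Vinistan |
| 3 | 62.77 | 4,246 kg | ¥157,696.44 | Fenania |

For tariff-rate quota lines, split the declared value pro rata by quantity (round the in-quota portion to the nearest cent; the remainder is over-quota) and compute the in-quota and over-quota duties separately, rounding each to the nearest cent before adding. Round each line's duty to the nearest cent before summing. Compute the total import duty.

¥590,470.12

Line 1 (62.24, Vinistan, 3,318 kg, ¥784,872.90):
Base rate for 62.24 is ¥1.42/kg.
Additional duty on 62.24 from Vinistan: +69.8% ad valorem. Applied ad valorem rate = 69.8%.
Duty = ¥784,872.90 × 69.8% + 3,318 × ¥1.42 = ¥552,552.84.
Line 2 (09.46, Vinistan, 912 kg, ¥19,699.20):
Base rate for 09.46 is 1% + ¥2.34/kg.
09.46 has an FTA preferential rate, but origin Vinistan is not Pelune; base rate stands.
Additional duty on 09.46 from Vinistan: +48%. Applied ad valorem rate: 1% + 48% = 49%.
Duty = ¥19,699.20 × 49% + 912 × ¥2.34 = ¥11,786.69.
Line 3 (62.77, Fenania, 4,246 kg, ¥157,696.44):
Code 62.77 is under a tariff-rate quota (threshold 1,820 kg). In-quota: 1,820 kg at 6%; over-quota: 2,426 kg at 24.5%.
Pro-rata value split: in-quota = ¥157,696.44 × 1,820/4,246 = ¥67,594.80; over-quota = ¥157,696.44 − ¥67,594.80 = ¥90,101.64.
In-quota duty = ¥67,594.80 × 6% = ¥4,055.69. Over-quota duty = ¥90,101.64 × 24.5% = ¥22,074.90.
Line duty = ¥4,055.69 + ¥22,074.90 = ¥26,130.59.
Total = ¥552,552.84 + ¥11,786.69 + ¥26,130.59 = ¥590,470.12.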